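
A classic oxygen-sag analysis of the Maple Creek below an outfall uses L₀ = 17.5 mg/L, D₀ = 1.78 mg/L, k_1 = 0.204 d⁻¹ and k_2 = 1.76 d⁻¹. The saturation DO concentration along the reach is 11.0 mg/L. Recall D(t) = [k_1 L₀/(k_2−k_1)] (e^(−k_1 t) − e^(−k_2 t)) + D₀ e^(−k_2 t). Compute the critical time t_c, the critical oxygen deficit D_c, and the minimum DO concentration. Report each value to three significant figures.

t_c ≈ 0.424 d; D_c ≈ 1.86 mg/L; min DO ≈ 9.14 mg/L

With k_2/k_1 = 8.627 and 1 − D₀(k_2−k_1)/(k_1 L₀) = 0.2242,
t_c = ln(8.627 × 0.2242) / (1.76 − 0.204) = ln(1.934) / 1.556 = 0.6596/1.556 = 0.4239 d.
L(t_c) = L₀ e^(−k_1 t_c) = 17.5 × 0.9172 = 16.05 mg/L, and at the critical point k_2 D_c = k_1 L, so D_c = (0.204/1.76) × 16.05 = 1.860 mg/L.
Minimum DO = C_s − D_c = 11.0 − 1.860 = 9.140 mg/L.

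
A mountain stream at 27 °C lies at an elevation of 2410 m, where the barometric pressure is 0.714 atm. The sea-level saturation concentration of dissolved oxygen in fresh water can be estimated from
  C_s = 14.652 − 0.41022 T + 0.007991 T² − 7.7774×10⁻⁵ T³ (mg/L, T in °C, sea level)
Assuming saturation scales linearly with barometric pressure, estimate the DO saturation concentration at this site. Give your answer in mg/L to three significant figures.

At sea level: C_s = 14.652 − 0.41022×27 + 0.007991×27² − 7.7774×10⁻⁵×27³ = 7.871 mg/L.
Pressure correction: C_s' = 7.871 × 0.714 = 5.620 mg/L.

C_s ≈ 5.62 mg/L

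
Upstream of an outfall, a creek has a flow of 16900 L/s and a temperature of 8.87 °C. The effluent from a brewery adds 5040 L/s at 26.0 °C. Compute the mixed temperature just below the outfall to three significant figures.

12.8 °C

Flow-weighted mixing: C = (Q_r C_r + Q_w C_w)/(Q_r + Q_w)
= (16900×8.87 + 5040×26.0)/(16900 + 5040) = 280900/21940 = 12.81 °C.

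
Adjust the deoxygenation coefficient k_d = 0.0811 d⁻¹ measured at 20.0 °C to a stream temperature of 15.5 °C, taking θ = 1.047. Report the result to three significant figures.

k_d(T₂) = k_d(T₁) · θ^(T₂−T₁) = 0.0811 × 1.047^(15.5−20.0)
= 0.0811 × 1.047^-4.50 = 0.0811 × 0.8133 = 0.06596 d⁻¹.

k_d ≈ 0.0660 d⁻¹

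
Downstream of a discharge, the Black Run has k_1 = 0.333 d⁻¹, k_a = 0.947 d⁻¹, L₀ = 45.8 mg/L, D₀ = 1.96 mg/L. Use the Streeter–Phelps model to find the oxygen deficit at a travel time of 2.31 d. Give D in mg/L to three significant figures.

k_1 L₀/(k_a−k_1) = 0.333×45.8/(0.947−0.333) = 15.25/0.6140 = 24.84 mg/L.
e^(−k_1 t) = e^(−0.333×2.310) = 0.4634; e^(−k_a t) = e^(−0.947×2.310) = 0.1122.
D = 24.84 × (0.4634 − 0.1122) + 1.96 × 0.1122 = 8.723 + 0.2199 = 8.943 mg/L.

D ≈ 8.94 mg/L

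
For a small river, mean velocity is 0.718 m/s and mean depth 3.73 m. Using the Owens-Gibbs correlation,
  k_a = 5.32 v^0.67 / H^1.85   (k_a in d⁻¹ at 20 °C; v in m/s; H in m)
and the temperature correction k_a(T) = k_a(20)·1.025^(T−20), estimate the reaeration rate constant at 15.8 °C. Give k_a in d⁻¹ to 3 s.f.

k_a ≈ 0.336 d⁻¹

k_a(20) = 5.32 × 0.718^0.67 / 3.73^1.85 = 5.32 × 0.8009 / 11.42 = 0.3731 d⁻¹.
k_a(15.8) = 0.3731 × 1.025^(15.8−20) = 0.3731 × 0.9015 = 0.3364 d⁻¹.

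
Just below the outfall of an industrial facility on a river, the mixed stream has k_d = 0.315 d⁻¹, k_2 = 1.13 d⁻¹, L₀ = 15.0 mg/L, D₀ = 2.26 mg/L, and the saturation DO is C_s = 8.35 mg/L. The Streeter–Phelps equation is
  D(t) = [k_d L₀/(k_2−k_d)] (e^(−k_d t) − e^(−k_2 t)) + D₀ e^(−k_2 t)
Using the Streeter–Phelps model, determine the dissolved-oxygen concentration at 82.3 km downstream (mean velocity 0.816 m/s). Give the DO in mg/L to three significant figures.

DO ≈ 5.28 mg/L

Travel time t = x/v = 82.3 km / (0.816 m/s) = 82300 m / 0.816 m/s = 100900 s = 1.167 d.
k_d L₀/(k_2−k_d) = 0.315×15.0/(1.13−0.315) = 4.725/0.8150 = 5.798 mg/L.
e^(−k_d t) = e^(−0.315×1.167) = 0.6923; e^(−k_2 t) = e^(−1.13×1.167) = 0.2674.
D = 5.798 × (0.6923 − 0.2674) + 2.26 × 0.2674 = 2.464 + 0.6043 = 3.068 mg/L.
DO = C_s − D = 8.35 − 3.068 = 5.282 mg/L.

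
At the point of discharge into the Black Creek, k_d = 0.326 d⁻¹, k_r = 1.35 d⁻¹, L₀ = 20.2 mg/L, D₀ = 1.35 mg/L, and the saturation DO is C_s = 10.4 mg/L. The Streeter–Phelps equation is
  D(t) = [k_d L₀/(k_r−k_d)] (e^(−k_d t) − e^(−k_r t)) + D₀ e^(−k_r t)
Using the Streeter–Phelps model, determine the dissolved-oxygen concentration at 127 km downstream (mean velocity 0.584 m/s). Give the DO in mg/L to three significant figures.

Travel time t = x/v = 127 km / (0.584 m/s) = 127000 m / 0.584 m/s = 217500 s = 2.517 d.
k_d L₀/(k_r−k_d) = 0.326×20.2/(1.35−0.326) = 6.585/1.024 = 6.431 mg/L.
e^(−k_d t) = e^(−0.326×2.517) = 0.4402; e^(−k_r t) = e^(−1.35×2.517) = 0.03344.
D = 6.431 × (0.4402 − 0.03344) + 1.35 × 0.03344 = 2.616 + 0.04515 = 2.661 mg/L.
DO = C_s − D = 10.4 − 2.661 = 7.739 mg/L.

DO ≈ 7.74 mg/L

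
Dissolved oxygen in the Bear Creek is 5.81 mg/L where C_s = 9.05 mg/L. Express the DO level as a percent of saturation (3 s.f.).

% saturation = C/C_s × 100 = 5.81/9.05 × 100 = 64.2 %.

64.2 % saturation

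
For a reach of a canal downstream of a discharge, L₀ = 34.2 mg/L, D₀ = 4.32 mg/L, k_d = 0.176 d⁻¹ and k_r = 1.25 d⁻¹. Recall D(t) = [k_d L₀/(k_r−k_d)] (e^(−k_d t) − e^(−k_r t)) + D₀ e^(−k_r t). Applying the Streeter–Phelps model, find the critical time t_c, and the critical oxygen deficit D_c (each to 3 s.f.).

t_c ≈ 0.454 d; D_c ≈ 4.45 mg/L

With k_r/k_d = 7.102 and 1 − D₀(k_r−k_d)/(k_d L₀) = 0.2292,
t_c = ln(7.102 × 0.2292) / (1.25 − 0.176) = ln(1.628) / 1.074 = 0.4872/1.074 = 0.4536 d.
D_c = (k_d/k_r) L₀ e^(−k_d t_c) = (0.176/1.25) × 34.2 × e^(−0.176×0.4536) = 0.1408 × 34.2 × 0.9233 = 4.446 mg/L.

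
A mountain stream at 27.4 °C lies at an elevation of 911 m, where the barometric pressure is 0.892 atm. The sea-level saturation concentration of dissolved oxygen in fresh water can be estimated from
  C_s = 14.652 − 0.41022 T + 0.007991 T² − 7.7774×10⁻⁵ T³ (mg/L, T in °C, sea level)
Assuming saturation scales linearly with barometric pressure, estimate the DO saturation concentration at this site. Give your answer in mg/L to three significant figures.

C_s ≈ 6.97 mg/L

At sea level: C_s = 14.652 − 0.41022×27.4 + 0.007991×27.4² − 7.7774×10⁻⁵×27.4³ = 7.811 mg/L.
Pressure correction: C_s' = 7.811 × 0.892 = 6.968 mg/L.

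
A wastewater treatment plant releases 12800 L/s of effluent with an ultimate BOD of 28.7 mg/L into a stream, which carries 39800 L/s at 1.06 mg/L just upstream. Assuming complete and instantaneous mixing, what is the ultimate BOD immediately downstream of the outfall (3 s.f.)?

7.79 mg/L

Flow-weighted mixing: C = (Q_r C_r + Q_w C_w)/(Q_r + Q_w)
= (39800×1.06 + 12800×28.7)/(39800 + 12800) = 409500/52600 = 7.786 mg/L.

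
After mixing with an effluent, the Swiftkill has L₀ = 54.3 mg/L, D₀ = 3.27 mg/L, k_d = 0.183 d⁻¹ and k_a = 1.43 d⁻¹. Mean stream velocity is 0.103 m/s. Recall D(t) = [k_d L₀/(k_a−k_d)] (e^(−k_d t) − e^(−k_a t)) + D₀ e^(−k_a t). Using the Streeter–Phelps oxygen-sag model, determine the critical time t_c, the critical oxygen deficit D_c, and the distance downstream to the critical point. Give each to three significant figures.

t_c = [1/(k_a−k_d)] ln[(k_a/k_d)(1 − D₀(k_a−k_d)/(k_d L₀))]
= [1/(1.43−0.183)] ln[(1.43/0.183)(1 − 3.27×1.247/(0.183×54.3))]
= (1/1.247) ln[7.814 × 0.5896] = 0.8019 × ln(4.608) = 0.8019 × 1.528 = 1.225 d.
D_c = (k_d/k_a) L₀ e^(−k_d t_c) = (0.183/1.43) × 54.3 × e^(−0.183×1.225) = 0.1280 × 54.3 × 0.7992 = 5.553 mg/L.
x_c = v t_c = 0.103 m/s × 1.225 d × 86400 s/d = 10900 m ≈ 10.9 km.

t_c ≈ 1.23 d; D_c ≈ 5.55 mg/L; x_c ≈ 10.9 km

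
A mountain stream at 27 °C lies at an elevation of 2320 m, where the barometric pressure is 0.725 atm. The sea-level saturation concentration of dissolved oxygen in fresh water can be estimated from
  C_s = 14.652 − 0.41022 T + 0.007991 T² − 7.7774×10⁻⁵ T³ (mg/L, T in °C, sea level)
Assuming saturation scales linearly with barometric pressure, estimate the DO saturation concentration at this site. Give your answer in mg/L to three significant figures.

C_s ≈ 5.71 mg/L

At sea level: C_s = 14.652 − 0.41022×27 + 0.007991×27² − 7.7774×10⁻⁵×27³ = 7.871 mg/L.
Pressure correction: C_s' = 7.871 × 0.725 = 5.706 mg/L.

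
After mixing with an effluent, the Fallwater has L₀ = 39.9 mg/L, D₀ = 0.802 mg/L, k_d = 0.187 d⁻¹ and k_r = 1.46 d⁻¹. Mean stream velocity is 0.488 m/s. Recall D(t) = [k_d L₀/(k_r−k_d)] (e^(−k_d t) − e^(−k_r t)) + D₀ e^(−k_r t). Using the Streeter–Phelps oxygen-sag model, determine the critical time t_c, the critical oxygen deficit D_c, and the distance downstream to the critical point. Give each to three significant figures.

t_c ≈ 1.50 d; D_c ≈ 3.86 mg/L; x_c ≈ 63.2 km

At the critical point dD/dt = 0, so k_d L₀ e^(−k_d t) = k_r D. Substituting D(t) from the Streeter–Phelps equation and solving for t gives
t_c = ln[(k_r/k_d)(1 − D₀(k_r−k_d)/(k_d L₀))] / (k_r−k_d).
Here k_r−k_d = 1.273 d⁻¹ and 1 − D₀(k_r−k_d)/(k_d L₀) = 1 − 0.802×1.273/(0.187×39.9) = 0.8632, so
t_c = ln(7.807 × 0.8632) / 1.273 = 1.908 / 1.273 = 1.499 d.
L(t_c) = L₀ e^(−k_d t_c) = 39.9 × 0.7556 = 30.15 mg/L, and at the critical point k_r D_c = k_d L, so D_c = (0.187/1.46) × 30.15 = 3.861 mg/L.
x_c = v t_c = 0.488 m/s × 1.499 d × 86400 s/d = 63190 m ≈ 63.2 km.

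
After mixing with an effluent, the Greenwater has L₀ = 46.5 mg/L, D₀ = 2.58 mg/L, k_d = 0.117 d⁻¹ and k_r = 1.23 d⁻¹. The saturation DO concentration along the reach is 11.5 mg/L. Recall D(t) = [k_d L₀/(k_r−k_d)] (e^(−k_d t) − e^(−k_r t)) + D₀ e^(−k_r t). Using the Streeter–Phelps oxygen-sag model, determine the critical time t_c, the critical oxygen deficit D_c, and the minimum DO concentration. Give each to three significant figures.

At the critical point dD/dt = 0, so k_d L₀ e^(−k_d t) = k_r D. Substituting D(t) from the Streeter–Phelps equation and solving for t gives
t_c = ln[(k_r/k_d)(1 − D₀(k_r−k_d)/(k_d L₀))] / (k_r−k_d).
Here k_r−k_d = 1.113 d⁻¹ and 1 − D₀(k_r−k_d)/(k_d L₀) = 1 − 2.58×1.113/(0.117×46.5) = 0.4722, so
t_c = ln(10.51 × 0.4722) / 1.113 = 1.602 / 1.113 = 1.440 d.
D_c = (k_d/k_r) L₀ e^(−k_d t_c) = (0.117/1.23) × 46.5 × e^(−0.117×1.440) = 0.09512 × 46.5 × 0.8450 = 3.738 mg/L.
Minimum DO = C_s − D_c = 11.5 − 3.738 = 7.762 mg/L.

t_c ≈ 1.44 d; D_c ≈ 3.74 mg/L; min DO ≈ 7.76 mg/L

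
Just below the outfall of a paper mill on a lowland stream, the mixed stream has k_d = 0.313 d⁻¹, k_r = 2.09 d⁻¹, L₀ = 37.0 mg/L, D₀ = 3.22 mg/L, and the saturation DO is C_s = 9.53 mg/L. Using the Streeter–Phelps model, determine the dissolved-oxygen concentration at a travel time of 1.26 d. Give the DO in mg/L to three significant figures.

k_d L₀/(k_r−k_d) = 0.313×37.0/(2.09−0.313) = 11.58/1.777 = 6.517 mg/L.
e^(−k_d t) = e^(−0.313×1.260) = 0.6741; e^(−k_r t) = e^(−2.09×1.260) = 0.07183.
D = 6.517 × (0.6741 − 0.07183) + 3.22 × 0.07183 = 3.925 + 0.2313 = 4.156 mg/L.
DO = C_s − D = 9.53 − 4.156 = 5.374 mg/L.

DO ≈ 5.37 mg/L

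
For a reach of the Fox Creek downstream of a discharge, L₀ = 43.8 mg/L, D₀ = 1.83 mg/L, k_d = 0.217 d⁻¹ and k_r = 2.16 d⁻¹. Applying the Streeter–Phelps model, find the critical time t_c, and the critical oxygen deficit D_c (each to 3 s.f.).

t_c = [1/(k_r−k_d)] ln[(k_r/k_d)(1 − D₀(k_r−k_d)/(k_d L₀))]
= [1/(2.16−0.217)] ln[(2.16/0.217)(1 − 1.83×1.943/(0.217×43.8))]
= (1/1.943) ln[9.954 × 0.6259] = 0.5147 × ln(6.230) = 0.5147 × 1.829 = 0.9415 d.
L(t_c) = L₀ e^(−k_d t_c) = 43.8 × 0.8152 = 35.71 mg/L, and at the critical point k_r D_c = k_d L, so D_c = (0.217/2.16) × 35.71 = 3.587 mg/L.

t_c ≈ 0.942 d; D_c ≈ 3.59 mg/L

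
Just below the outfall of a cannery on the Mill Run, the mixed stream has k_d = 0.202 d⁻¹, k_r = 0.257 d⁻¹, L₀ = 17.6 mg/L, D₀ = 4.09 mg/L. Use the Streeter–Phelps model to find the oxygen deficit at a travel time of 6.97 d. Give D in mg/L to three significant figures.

k_d L₀/(k_r−k_d) = 0.202×17.6/(0.257−0.202) = 3.555/0.05500 = 64.64 mg/L.
e^(−k_d t) = e^(−0.202×6.970) = 0.2446; e^(−k_r t) = e^(−0.257×6.970) = 0.1667.
D = 64.64 × (0.2446 − 0.1667) + 4.09 × 0.1667 = 5.036 + 0.6820 = 5.718 mg/L.

D ≈ 5.72 mg/L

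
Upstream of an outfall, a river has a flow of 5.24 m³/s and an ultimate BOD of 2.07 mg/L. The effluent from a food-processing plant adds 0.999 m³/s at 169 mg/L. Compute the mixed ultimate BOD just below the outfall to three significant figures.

28.8 mg/L

Flow-weighted mixing: C = (Q_r C_r + Q_w C_w)/(Q_r + Q_w)
= (5.24×2.07 + 0.999×169)/(5.24 + 0.999) = 179.7/6.239 = 28.80 mg/L.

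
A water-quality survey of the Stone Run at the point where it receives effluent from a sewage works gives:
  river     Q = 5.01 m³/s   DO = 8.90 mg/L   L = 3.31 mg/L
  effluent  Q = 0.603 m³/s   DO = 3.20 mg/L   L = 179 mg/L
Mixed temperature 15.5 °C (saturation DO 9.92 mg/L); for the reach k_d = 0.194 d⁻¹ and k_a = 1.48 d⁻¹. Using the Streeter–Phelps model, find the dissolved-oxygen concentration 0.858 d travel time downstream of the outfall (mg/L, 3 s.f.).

Mixed DO = (5.01×8.90 + 0.603×3.20)/(5.01+0.603) = 46.52/5.613 = 8.288 mg/L.
Mixed L₀ = (5.01×3.31 + 0.603×179)/(5.613) = 124.5/5.613 = 22.18 mg/L.
Initial deficit D₀ = C_s − DO₀ = 9.92 − 8.288 = 1.632 mg/L.
D(0.858) = [0.194×22.18/(1.48−0.194)](e^(−0.194×0.858) − e^(−1.48×0.858)) + 1.632 e^(−1.48×0.858)
= 3.347 × (0.8467 − 0.2809) + 1.632 × 0.2809 = 2.352 mg/L.
DO = 9.92 − 2.352 = 7.568 mg/L.

DO ≈ 7.57 mg/L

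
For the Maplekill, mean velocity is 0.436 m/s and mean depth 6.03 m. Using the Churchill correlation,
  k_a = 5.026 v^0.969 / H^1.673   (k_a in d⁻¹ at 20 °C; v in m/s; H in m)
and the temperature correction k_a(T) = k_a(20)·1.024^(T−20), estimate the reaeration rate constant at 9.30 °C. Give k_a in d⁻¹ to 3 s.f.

k_a ≈ 0.0863 d⁻¹

k_a(20) = 5.026 × 0.436^0.969 / 6.03^1.673 = 5.026 × 0.4474 / 20.21 = 0.1113 d⁻¹.
k_a(9.30) = 0.1113 × 1.024^(9.30−20) = 0.1113 × 0.7759 = 0.08634 d⁻¹.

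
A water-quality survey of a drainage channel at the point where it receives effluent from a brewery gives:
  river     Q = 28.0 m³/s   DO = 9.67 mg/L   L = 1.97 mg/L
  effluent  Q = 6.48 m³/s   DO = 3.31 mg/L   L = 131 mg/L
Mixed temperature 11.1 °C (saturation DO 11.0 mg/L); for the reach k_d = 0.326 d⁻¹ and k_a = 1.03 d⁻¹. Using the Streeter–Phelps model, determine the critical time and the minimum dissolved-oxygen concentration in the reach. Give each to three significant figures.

t_c ≈ 1.30 d; minimum DO ≈ 5.57 mg/L

Mixed DO = (28.0×9.67 + 6.48×3.31)/(28.0+6.48) = 292.2/34.48 = 8.475 mg/L.
Mixed L₀ = (28.0×1.97 + 6.48×131)/(34.48) = 904.0/34.48 = 26.22 mg/L.
Initial deficit D₀ = C_s − DO₀ = 11.0 − 8.475 = 2.525 mg/L.
t_c = (1/0.7040) ln[(1.03/0.326)(1 − 2.525×0.7040/(0.326×26.22))] = 1.420 × ln(2.502) = 1.303 d.
D_c = (0.326/1.03) × 26.22 × e^(−0.326×1.303) = 0.3165 × 26.22 × 0.6539 = 5.427 mg/L.
Minimum DO = 11.0 − 5.427 = 5.573 mg/L.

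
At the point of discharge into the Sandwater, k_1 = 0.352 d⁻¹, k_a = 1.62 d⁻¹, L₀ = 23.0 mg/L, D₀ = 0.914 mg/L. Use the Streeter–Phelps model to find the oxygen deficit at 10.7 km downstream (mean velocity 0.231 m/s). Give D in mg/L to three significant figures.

Travel time t = x/v = 10.7 km / (0.231 m/s) = 10700 m / 0.231 m/s = 46320 s = 0.5361 d.
k_1 L₀/(k_a−k_1) = 0.352×23.0/(1.62−0.352) = 8.096/1.268 = 6.385 mg/L.
e^(−k_1 t) = e^(−0.352×0.5361) = 0.8280; e^(−k_a t) = e^(−1.62×0.5361) = 0.4196.
D = 6.385 × (0.8280 − 0.4196) + 0.914 × 0.4196 = 2.608 + 0.3835 = 2.991 mg/L.

D ≈ 2.99 mg/L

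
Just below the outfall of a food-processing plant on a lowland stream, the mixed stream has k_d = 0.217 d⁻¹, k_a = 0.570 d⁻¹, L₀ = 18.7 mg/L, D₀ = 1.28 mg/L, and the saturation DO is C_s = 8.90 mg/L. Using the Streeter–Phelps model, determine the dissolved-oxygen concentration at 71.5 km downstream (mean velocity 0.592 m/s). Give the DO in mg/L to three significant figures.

DO ≈ 5.02 mg/L

Travel time t = x/v = 71.5 km / (0.592 m/s) = 71500 m / 0.592 m/s = 120800 s = 1.398 d.
k_d L₀/(k_a−k_d) = 0.217×18.7/(0.570−0.217) = 4.058/0.3530 = 11.50 mg/L.
e^(−k_d t) = e^(−0.217×1.398) = 0.7383; e^(−k_a t) = e^(−0.570×1.398) = 0.4508.
D = 11.50 × (0.7383 − 0.4508) + 1.28 × 0.4508 = 3.306 + 0.5770 = 3.883 mg/L.
DO = C_s − D = 8.90 − 3.883 = 5.017 mg/L.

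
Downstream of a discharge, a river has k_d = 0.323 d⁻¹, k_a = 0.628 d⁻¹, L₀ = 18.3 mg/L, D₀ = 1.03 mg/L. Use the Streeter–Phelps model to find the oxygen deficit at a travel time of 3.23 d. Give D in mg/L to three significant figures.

k_d L₀/(k_a−k_d) = 0.323×18.3/(0.628−0.323) = 5.911/0.3050 = 19.38 mg/L.
e^(−k_d t) = e^(−0.323×3.230) = 0.3523; e^(−k_a t) = e^(−0.628×3.230) = 0.1315.
D = 19.38 × (0.3523 − 0.1315) + 1.03 × 0.1315 = 4.278 + 0.1355 = 4.414 mg/L.

D ≈ 4.41 mg/L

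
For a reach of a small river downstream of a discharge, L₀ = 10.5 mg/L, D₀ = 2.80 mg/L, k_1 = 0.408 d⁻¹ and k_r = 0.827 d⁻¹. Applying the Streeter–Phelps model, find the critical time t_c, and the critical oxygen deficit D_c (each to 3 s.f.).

t_c ≈ 0.923 d; D_c ≈ 3.56 mg/L

At the critical point dD/dt = 0, so k_1 L₀ e^(−k_1 t) = k_r D. Substituting D(t) from the Streeter–Phelps equation and solving for t gives
t_c = ln[(k_r/k_1)(1 − D₀(k_r−k_1)/(k_1 L₀))] / (k_r−k_1).
Here k_r−k_1 = 0.4190 d⁻¹ and 1 − D₀(k_r−k_1)/(k_1 L₀) = 1 − 2.80×0.4190/(0.408×10.5) = 0.7261, so
t_c = ln(2.027 × 0.7261) / 0.4190 = 0.3865 / 0.4190 = 0.9225 d.
D_c = (k_1/k_r) L₀ e^(−k_1 t_c) = (0.408/0.827) × 10.5 × e^(−0.408×0.9225) = 0.4933 × 10.5 × 0.6863 = 3.555 mg/L.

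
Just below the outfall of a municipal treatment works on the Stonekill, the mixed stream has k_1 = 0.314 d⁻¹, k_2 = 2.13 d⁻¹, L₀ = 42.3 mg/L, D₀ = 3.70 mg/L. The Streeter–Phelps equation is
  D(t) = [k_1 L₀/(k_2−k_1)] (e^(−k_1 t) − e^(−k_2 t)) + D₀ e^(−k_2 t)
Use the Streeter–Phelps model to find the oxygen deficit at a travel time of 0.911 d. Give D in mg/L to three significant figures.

D ≈ 4.98 mg/L

k_1 L₀/(k_2−k_1) = 0.314×42.3/(2.13−0.314) = 13.28/1.816 = 7.314 mg/L.
e^(−k_1 t) = e^(−0.314×0.9110) = 0.7512; e^(−k_2 t) = e^(−2.13×0.9110) = 0.1436.
D = 7.314 × (0.7512 − 0.1436) + 3.70 × 0.1436 = 4.444 + 0.5315 = 4.975 mg/L.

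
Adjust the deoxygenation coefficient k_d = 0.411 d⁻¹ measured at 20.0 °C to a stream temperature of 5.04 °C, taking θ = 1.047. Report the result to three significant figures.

k_d ≈ 0.207 d⁻¹

k_d(T₂) = k_d(T₁) · θ^(T₂−T₁) = 0.411 × 1.047^(5.04−20.0)
= 0.411 × 1.047^-15.0 = 0.411 × 0.5030 = 0.2067 d⁻¹.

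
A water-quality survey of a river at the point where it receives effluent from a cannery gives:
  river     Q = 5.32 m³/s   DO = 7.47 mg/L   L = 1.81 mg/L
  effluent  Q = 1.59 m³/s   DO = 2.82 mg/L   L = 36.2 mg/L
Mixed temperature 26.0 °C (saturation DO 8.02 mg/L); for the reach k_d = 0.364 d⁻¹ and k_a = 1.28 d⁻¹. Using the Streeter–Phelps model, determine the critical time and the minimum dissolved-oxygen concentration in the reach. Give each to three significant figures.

Mixed DO = (5.32×7.47 + 1.59×2.82)/(5.32+1.59) = 44.22/6.910 = 6.400 mg/L.
Mixed L₀ = (5.32×1.81 + 1.59×36.2)/(6.910) = 67.19/6.910 = 9.723 mg/L.
Initial deficit D₀ = C_s − DO₀ = 8.02 − 6.400 = 1.620 mg/L.
t_c = (1/0.9160) ln[(1.28/0.364)(1 − 1.620×0.9160/(0.364×9.723))] = 1.092 × ln(2.042) = 0.7795 d.
D_c = (0.364/1.28) × 9.723 × e^(−0.364×0.7795) = 0.2844 × 9.723 × 0.7530 = 2.082 mg/L.
Minimum DO = 8.02 − 2.082 = 5.938 mg/L.

t_c ≈ 0.779 d; minimum DO ≈ 5.94 mg/L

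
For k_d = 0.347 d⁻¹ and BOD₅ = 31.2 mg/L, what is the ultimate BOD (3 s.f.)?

L₀ ≈ 37.9 mg/L

BOD₅ = L₀(1 − e^(−5k_d)) ⇒ L₀ = BOD₅ / (1 − e^(−5×0.347))
= 31.2 / (1 − 0.1764) = 31.2 / 0.8236 = 37.88 mg/L.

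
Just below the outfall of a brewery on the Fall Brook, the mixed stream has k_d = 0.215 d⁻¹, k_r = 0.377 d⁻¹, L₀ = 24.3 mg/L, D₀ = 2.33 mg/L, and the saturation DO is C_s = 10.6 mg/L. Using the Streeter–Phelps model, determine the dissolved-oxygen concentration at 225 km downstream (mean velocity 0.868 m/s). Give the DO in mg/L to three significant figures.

Travel time t = x/v = 225 km / (0.868 m/s) = 225000 m / 0.868 m/s = 259200 s = 3.000 d.
k_d L₀/(k_r−k_d) = 0.215×24.3/(0.377−0.215) = 5.224/0.1620 = 32.25 mg/L.
e^(−k_d t) = e^(−0.215×3.000) = 0.5246; e^(−k_r t) = e^(−0.377×3.000) = 0.3227.
D = 32.25 × (0.5246 − 0.3227) + 2.33 × 0.3227 = 6.513 + 0.7519 = 7.265 mg/L.
DO = C_s − D = 10.6 − 7.265 = 3.335 mg/L.

DO ≈ 3.34 mg/L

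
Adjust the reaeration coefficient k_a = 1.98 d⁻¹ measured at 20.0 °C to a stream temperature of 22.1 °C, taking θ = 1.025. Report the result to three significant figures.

k_a ≈ 2.09 d⁻¹

k_a(T₂) = k_a(T₁) · θ^(T₂−T₁) = 1.98 × 1.025^(22.1−20.0)
= 1.98 × 1.025^2.10 = 1.98 × 1.053 = 2.085 d⁻¹.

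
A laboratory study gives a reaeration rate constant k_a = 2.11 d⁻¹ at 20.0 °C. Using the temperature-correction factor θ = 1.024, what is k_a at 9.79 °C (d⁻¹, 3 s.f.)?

k_a ≈ 1.66 d⁻¹

k_a(T₂) = k_a(T₁) · θ^(T₂−T₁) = 2.11 × 1.024^(9.79−20.0)
= 2.11 × 1.024^-10.2 = 2.11 × 0.7849 = 1.656 d⁻¹.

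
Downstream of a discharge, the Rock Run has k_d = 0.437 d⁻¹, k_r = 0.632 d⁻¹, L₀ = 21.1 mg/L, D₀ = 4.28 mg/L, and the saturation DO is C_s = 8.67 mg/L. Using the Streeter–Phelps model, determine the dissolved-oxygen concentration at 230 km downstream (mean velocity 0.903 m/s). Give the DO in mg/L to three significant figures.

Travel time t = x/v = 230 km / (0.903 m/s) = 230000 m / 0.903 m/s = 254700 s = 2.948 d.
k_d L₀/(k_r−k_d) = 0.437×21.1/(0.632−0.437) = 9.221/0.1950 = 47.29 mg/L.
e^(−k_d t) = e^(−0.437×2.948) = 0.2757; e^(−k_r t) = e^(−0.632×2.948) = 0.1552.
D = 47.29 × (0.2757 − 0.1552) + 4.28 × 0.1552 = 5.701 + 0.6642 = 6.365 mg/L.
DO = C_s − D = 8.67 − 6.365 = 2.305 mg/L.

DO ≈ 2.31 mg/L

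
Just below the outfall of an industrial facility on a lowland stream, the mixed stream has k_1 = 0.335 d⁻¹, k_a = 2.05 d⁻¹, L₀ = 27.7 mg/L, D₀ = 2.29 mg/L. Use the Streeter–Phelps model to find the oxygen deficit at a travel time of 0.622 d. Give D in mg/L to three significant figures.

D ≈ 3.52 mg/L

k_1 L₀/(k_a−k_1) = 0.335×27.7/(2.05−0.335) = 9.280/1.715 = 5.411 mg/L.
e^(−k_1 t) = e^(−0.335×0.6220) = 0.8119; e^(−k_a t) = e^(−2.05×0.6220) = 0.2794.
D = 5.411 × (0.8119 − 0.2794) + 2.29 × 0.2794 = 2.881 + 0.6398 = 3.521 mg/L.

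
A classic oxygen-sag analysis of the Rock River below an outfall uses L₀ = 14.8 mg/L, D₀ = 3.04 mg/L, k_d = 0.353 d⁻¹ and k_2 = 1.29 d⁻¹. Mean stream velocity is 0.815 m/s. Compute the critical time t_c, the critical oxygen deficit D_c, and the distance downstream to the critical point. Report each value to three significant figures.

t_c ≈ 0.542 d; D_c ≈ 3.34 mg/L; x_c ≈ 38.2 km

With k_2/k_d = 3.654 and 1 − D₀(k_2−k_d)/(k_d L₀) = 0.4548,
t_c = ln(3.654 × 0.4548) / (1.29 − 0.353) = ln(1.662) / 0.9370 = 0.5080/0.9370 = 0.5421 d.
L(t_c) = L₀ e^(−k_d t_c) = 14.8 × 0.8258 = 12.22 mg/L, and at the critical point k_2 D_c = k_d L, so D_c = (0.353/1.29) × 12.22 = 3.345 mg/L.
x_c = v t_c = 0.815 m/s × 0.5421 d × 86400 s/d = 38170 m ≈ 38.2 km.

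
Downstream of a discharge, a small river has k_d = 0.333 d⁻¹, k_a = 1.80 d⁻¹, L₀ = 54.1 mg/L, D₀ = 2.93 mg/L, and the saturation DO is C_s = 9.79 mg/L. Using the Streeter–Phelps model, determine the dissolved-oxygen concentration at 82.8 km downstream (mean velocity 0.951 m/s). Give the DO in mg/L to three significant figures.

Travel time t = x/v = 82.8 km / (0.951 m/s) = 82800 m / 0.951 m/s = 87070 s = 1.008 d.
k_d L₀/(k_a−k_d) = 0.333×54.1/(1.80−0.333) = 18.02/1.467 = 12.28 mg/L.
e^(−k_d t) = e^(−0.333×1.008) = 0.7149; e^(−k_a t) = e^(−1.80×1.008) = 0.1630.
D = 12.28 × (0.7149 − 0.1630) + 2.93 × 0.1630 = 6.778 + 0.4776 = 7.255 mg/L.
DO = C_s − D = 9.79 − 7.255 = 2.535 mg/L.

DO ≈ 2.53 mg/L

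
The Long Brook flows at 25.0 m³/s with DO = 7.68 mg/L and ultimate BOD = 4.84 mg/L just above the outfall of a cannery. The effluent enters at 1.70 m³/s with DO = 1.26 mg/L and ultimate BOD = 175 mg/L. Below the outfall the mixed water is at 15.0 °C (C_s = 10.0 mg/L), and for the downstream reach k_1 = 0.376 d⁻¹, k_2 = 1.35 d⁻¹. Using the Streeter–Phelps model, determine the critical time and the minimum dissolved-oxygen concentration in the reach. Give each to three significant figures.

Mixed DO = (25.0×7.68 + 1.70×1.26)/(25.0+1.70) = 194.1/26.70 = 7.271 mg/L.
Mixed L₀ = (25.0×4.84 + 1.70×175)/(26.70) = 418.5/26.70 = 15.67 mg/L.
Initial deficit D₀ = C_s − DO₀ = 10.0 − 7.271 = 2.729 mg/L.
t_c = (1/0.9740) ln[(1.35/0.376)(1 − 2.729×0.9740/(0.376×15.67))] = 1.027 × ln(1.971) = 0.6968 d.
D_c = (0.376/1.35) × 15.67 × e^(−0.376×0.6968) = 0.2785 × 15.67 × 0.7695 = 3.359 mg/L.
Minimum DO = 10.0 − 3.359 = 6.641 mg/L.

t_c ≈ 0.697 d; minimum DO ≈ 6.64 mg/L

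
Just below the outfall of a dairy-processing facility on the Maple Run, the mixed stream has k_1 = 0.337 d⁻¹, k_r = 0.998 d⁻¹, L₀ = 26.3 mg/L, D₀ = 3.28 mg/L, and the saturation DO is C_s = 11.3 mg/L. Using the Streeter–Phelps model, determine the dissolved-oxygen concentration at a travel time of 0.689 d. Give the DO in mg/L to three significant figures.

k_1 L₀/(k_r−k_1) = 0.337×26.3/(0.998−0.337) = 8.863/0.6610 = 13.41 mg/L.
e^(−k_1 t) = e^(−0.337×0.6890) = 0.7928; e^(−k_r t) = e^(−0.998×0.6890) = 0.5028.
D = 13.41 × (0.7928 − 0.5028) + 3.28 × 0.5028 = 3.889 + 1.649 = 5.538 mg/L.
DO = C_s − D = 11.3 − 5.538 = 5.762 mg/L.

DO ≈ 5.76 mg/L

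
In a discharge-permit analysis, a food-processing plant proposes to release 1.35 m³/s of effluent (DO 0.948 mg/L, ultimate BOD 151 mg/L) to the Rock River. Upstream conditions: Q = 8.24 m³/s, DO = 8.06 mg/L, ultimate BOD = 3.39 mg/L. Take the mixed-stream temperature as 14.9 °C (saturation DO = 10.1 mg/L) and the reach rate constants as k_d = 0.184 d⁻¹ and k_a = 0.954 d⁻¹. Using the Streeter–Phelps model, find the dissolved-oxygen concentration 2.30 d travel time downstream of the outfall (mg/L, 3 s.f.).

DO ≈ 6.62 mg/L

Mixed DO = (8.24×8.06 + 1.35×0.948)/(8.24+1.35) = 67.69/9.590 = 7.059 mg/L.
Mixed L₀ = (8.24×3.39 + 1.35×151)/(9.590) = 231.8/9.590 = 24.17 mg/L.
Initial deficit D₀ = C_s − DO₀ = 10.1 − 7.059 = 3.041 mg/L.
D(2.30) = [0.184×24.17/(0.954−0.184)](e^(−0.184×2.30) − e^(−0.954×2.30)) + 3.041 e^(−0.954×2.30)
= 5.776 × (0.6549 − 0.1114) + 3.041 × 0.1114 = 3.478 mg/L.
DO = 10.1 − 3.478 = 6.622 mg/L.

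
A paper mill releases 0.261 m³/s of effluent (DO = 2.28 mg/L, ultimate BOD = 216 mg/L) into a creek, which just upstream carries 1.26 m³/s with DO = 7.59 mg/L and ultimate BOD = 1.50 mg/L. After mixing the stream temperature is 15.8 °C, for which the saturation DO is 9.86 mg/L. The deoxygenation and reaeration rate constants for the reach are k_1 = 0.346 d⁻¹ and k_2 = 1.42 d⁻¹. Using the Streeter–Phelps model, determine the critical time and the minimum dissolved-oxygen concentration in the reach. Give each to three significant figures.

Mixed DO = (1.26×7.59 + 0.261×2.28)/(1.26+0.261) = 10.16/1.521 = 6.679 mg/L.
Mixed L₀ = (1.26×1.50 + 0.261×216)/(1.521) = 58.27/1.521 = 38.31 mg/L.
Initial deficit D₀ = C_s − DO₀ = 9.86 − 6.679 = 3.181 mg/L.
t_c = (1/1.074) ln[(1.42/0.346)(1 − 3.181×1.074/(0.346×38.31))] = 0.9311 × ln(3.046) = 1.037 d.
D_c = (0.346/1.42) × 38.31 × e^(−0.346×1.037) = 0.2437 × 38.31 × 0.6985 = 6.520 mg/L.
Minimum DO = 9.86 − 6.520 = 3.340 mg/L.

t_c ≈ 1.04 d; minimum DO ≈ 3.34 mg/L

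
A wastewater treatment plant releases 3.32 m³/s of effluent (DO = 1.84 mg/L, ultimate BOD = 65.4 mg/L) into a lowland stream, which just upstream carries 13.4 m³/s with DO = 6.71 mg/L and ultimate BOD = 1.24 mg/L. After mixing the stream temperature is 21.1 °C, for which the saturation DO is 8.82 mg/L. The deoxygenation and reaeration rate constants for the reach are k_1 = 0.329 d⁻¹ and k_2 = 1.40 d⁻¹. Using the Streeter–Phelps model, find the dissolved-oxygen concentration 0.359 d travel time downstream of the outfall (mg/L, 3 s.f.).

DO ≈ 5.74 mg/L

Mixed DO = (13.4×6.71 + 3.32×1.84)/(13.4+3.32) = 96.02/16.72 = 5.743 mg/L.
Mixed L₀ = (13.4×1.24 + 3.32×65.4)/(16.72) = 233.7/16.72 = 13.98 mg/L.
Initial deficit D₀ = C_s − DO₀ = 8.82 − 5.743 = 3.077 mg/L.
D(0.359) = [0.329×13.98/(1.40−0.329)](e^(−0.329×0.359) − e^(−1.40×0.359)) + 3.077 e^(−1.40×0.359)
= 4.294 × (0.8886 − 0.6050) + 3.077 × 0.6050 = 3.080 mg/L.
DO = 8.82 − 3.080 = 5.740 mg/L.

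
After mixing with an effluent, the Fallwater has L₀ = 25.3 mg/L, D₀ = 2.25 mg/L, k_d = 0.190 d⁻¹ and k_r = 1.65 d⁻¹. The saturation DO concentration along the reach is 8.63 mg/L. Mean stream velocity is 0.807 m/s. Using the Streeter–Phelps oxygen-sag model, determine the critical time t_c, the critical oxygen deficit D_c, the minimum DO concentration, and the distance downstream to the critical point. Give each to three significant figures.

t_c ≈ 0.693 d; D_c ≈ 2.55 mg/L; min DO ≈ 6.08 mg/L; x_c ≈ 48.3 km

t_c = [1/(k_r−k_d)] ln[(k_r/k_d)(1 − D₀(k_r−k_d)/(k_d L₀))]
= [1/(1.65−0.190)] ln[(1.65/0.190)(1 − 2.25×1.460/(0.190×25.3))]
= (1/1.460) ln[8.684 × 0.3166] = 0.6849 × ln(2.750) = 0.6849 × 1.011 = 0.6928 d.
D_c = (k_d/k_r) L₀ e^(−k_d t_c) = (0.190/1.65) × 25.3 × e^(−0.190×0.6928) = 0.1152 × 25.3 × 0.8767 = 2.554 mg/L.
Minimum DO = C_s − D_c = 8.63 − 2.554 = 6.076 mg/L.
x_c = v t_c = 0.807 m/s × 0.6928 d × 86400 s/d = 48300 m ≈ 48.3 km.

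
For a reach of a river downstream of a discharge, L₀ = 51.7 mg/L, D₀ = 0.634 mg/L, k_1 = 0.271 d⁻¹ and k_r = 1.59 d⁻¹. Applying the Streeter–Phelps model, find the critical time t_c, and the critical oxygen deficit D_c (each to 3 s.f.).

t_c ≈ 1.29 d; D_c ≈ 6.20 mg/L

At the critical point dD/dt = 0, so k_1 L₀ e^(−k_1 t) = k_r D. Substituting D(t) from the Streeter–Phelps equation and solving for t gives
t_c = ln[(k_r/k_1)(1 − D₀(k_r−k_1)/(k_1 L₀))] / (k_r−k_1).
Here k_r−k_1 = 1.319 d⁻¹ and 1 − D₀(k_r−k_1)/(k_1 L₀) = 1 − 0.634×1.319/(0.271×51.7) = 0.9403, so
t_c = ln(5.867 × 0.9403) / 1.319 = 1.708 / 1.319 = 1.295 d.
D_c = (k_1/k_r) L₀ e^(−k_1 t_c) = (0.271/1.59) × 51.7 × e^(−0.271×1.295) = 0.1704 × 51.7 × 0.7041 = 6.204 mg/L.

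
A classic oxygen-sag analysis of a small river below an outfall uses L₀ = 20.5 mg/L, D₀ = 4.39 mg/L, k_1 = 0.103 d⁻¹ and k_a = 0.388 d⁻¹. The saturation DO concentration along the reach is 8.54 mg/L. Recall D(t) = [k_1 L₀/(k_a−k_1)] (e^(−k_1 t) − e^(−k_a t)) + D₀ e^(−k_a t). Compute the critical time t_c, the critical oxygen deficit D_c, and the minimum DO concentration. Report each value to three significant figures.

With k_a/k_1 = 3.767 and 1 − D₀(k_a−k_1)/(k_1 L₀) = 0.4075,
t_c = ln(3.767 × 0.4075) / (0.388 − 0.103) = ln(1.535) / 0.2850 = 0.4285/0.2850 = 1.503 d.
L(t_c) = L₀ e^(−k_1 t_c) = 20.5 × 0.8565 = 17.56 mg/L, and at the critical point k_a D_c = k_1 L, so D_c = (0.103/0.388) × 17.56 = 4.661 mg/L.
Minimum DO = C_s − D_c = 8.54 − 4.661 = 3.879 mg/L.

t_c ≈ 1.50 d; D_c ≈ 4.66 mg/L; min DO ≈ 3.88 mg/L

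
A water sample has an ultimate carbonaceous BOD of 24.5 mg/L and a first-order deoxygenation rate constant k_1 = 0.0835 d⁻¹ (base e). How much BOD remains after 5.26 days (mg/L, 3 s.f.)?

L ≈ 15.8 mg/L

L_t = L₀ e^(−k_1 t) = 24.5 × e^(−0.0835×5.26) = 24.5 × 0.6445 = 15.79 mg/L.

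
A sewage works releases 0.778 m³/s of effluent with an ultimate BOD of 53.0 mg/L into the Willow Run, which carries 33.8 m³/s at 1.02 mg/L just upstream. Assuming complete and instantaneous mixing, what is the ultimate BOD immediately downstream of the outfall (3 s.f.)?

Flow-weighted mixing: C = (Q_r C_r + Q_w C_w)/(Q_r + Q_w)
= (33.8×1.02 + 0.778×53.0)/(33.8 + 0.778) = 75.71/34.58 = 2.190 mg/L.

2.19 mg/L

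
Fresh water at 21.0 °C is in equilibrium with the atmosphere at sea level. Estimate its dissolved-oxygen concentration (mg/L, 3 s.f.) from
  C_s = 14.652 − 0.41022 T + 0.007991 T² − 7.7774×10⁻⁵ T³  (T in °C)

C_s = 14.652 − 0.41022×21.0 + 0.007991×21.0² − 7.7774×10⁻⁵×21.0³ = 8.841 mg/L.

C_s ≈ 8.84 mg/L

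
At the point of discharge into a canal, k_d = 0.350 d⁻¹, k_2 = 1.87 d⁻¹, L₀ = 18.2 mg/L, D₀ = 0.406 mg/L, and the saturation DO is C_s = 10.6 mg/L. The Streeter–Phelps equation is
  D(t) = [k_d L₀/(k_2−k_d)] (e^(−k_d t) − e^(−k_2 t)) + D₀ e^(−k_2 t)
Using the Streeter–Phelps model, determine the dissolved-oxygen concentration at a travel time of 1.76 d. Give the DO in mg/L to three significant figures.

k_d L₀/(k_2−k_d) = 0.350×18.2/(1.87−0.350) = 6.370/1.520 = 4.191 mg/L.
e^(−k_d t) = e^(−0.350×1.760) = 0.5401; e^(−k_2 t) = e^(−1.87×1.760) = 0.03721.
D = 4.191 × (0.5401 − 0.03721) + 0.406 × 0.03721 = 2.108 + 0.01511 = 2.123 mg/L.
DO = C_s − D = 10.6 − 2.123 = 8.477 mg/L.

DO ≈ 8.48 mg/L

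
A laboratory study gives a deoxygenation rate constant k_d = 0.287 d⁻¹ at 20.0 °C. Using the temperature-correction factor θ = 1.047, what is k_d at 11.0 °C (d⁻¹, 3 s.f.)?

k_d ≈ 0.190 d⁻¹

k_d(T₂) = k_d(T₁) · θ^(T₂−T₁) = 0.287 × 1.047^(11.0−20.0)
= 0.287 × 1.047^-9.00 = 0.287 × 0.6614 = 0.1898 d⁻¹.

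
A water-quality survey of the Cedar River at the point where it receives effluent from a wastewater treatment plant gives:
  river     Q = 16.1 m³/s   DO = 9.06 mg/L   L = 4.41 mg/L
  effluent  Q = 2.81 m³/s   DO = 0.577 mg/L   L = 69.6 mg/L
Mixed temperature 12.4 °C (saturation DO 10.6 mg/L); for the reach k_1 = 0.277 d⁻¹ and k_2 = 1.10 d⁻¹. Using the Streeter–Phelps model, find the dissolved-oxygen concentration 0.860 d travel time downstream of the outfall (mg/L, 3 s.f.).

Mixed DO = (16.1×9.06 + 2.81×0.577)/(16.1+2.81) = 147.5/18.91 = 7.799 mg/L.
Mixed L₀ = (16.1×4.41 + 2.81×69.6)/(18.91) = 266.6/18.91 = 14.10 mg/L.
Initial deficit D₀ = C_s − DO₀ = 10.6 − 7.799 = 2.801 mg/L.
D(0.860) = [0.277×14.10/(1.10−0.277)](e^(−0.277×0.860) − e^(−1.10×0.860)) + 2.801 e^(−1.10×0.860)
= 4.745 × (0.7880 − 0.3883) + 2.801 × 0.3883 = 2.984 mg/L.
DO = 10.6 − 2.984 = 7.616 mg/L.

DO ≈ 7.62 mg/L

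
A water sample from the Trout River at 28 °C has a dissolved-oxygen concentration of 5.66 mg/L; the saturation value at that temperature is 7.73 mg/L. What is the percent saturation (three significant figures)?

% saturation = C/C_s × 100 = 5.66/7.73 × 100 = 73.2 %.

73.2 % saturation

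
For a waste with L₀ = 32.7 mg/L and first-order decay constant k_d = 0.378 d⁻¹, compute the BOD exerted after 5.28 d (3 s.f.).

y_t = L₀(1 − e^(−k_d t)) = 32.7 × (1 − e^(−0.378×5.28))
= 32.7 × (1 − 0.1359) = 32.7 × 0.8641 = 28.26 mg/L.

y ≈ 28.3 mg/L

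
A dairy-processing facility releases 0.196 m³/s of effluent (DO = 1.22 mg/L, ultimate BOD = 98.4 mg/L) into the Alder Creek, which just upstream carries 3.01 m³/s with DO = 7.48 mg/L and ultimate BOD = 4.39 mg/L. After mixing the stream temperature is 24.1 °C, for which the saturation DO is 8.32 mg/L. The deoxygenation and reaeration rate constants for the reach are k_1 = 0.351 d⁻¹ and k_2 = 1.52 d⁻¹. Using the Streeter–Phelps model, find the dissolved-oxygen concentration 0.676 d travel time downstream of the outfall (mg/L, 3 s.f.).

DO ≈ 6.57 mg/L

Mixed DO = (3.01×7.48 + 0.196×1.22)/(3.01+0.196) = 22.75/3.206 = 7.097 mg/L.
Mixed L₀ = (3.01×4.39 + 0.196×98.4)/(3.206) = 32.50/3.206 = 10.14 mg/L.
Initial deficit D₀ = C_s − DO₀ = 8.32 − 7.097 = 1.223 mg/L.
D(0.676) = [0.351×10.14/(1.52−0.351)](e^(−0.351×0.676) − e^(−1.52×0.676)) + 1.223 e^(−1.52×0.676)
= 3.044 × (0.7888 − 0.3579) + 1.223 × 0.3579 = 1.749 mg/L.
DO = 8.32 − 1.749 = 6.571 mg/L.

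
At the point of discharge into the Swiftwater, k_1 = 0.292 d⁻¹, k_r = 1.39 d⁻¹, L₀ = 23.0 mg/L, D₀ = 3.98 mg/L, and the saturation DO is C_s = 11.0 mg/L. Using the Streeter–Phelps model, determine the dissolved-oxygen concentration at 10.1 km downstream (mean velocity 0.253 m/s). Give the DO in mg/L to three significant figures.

DO ≈ 6.78 mg/L

Travel time t = x/v = 10.1 km / (0.253 m/s) = 10100 m / 0.253 m/s = 39920 s = 0.4620 d.
k_1 L₀/(k_r−k_1) = 0.292×23.0/(1.39−0.292) = 6.716/1.098 = 6.117 mg/L.
e^(−k_1 t) = e^(−0.292×0.4620) = 0.8738; e^(−k_r t) = e^(−1.39×0.4620) = 0.5261.
D = 6.117 × (0.8738 − 0.5261) + 3.98 × 0.5261 = 2.127 + 2.094 = 4.221 mg/L.
DO = C_s − D = 11.0 − 4.221 = 6.779 mg/L.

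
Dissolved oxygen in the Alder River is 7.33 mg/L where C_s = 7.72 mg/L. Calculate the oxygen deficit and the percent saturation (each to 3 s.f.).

D = C_s − C = 7.72 − 7.33 = 0.390 mg/L.
% saturation = 7.33/7.72 × 100 = 94.9 %.

D ≈ 0.390 mg/L; 94.9 % saturation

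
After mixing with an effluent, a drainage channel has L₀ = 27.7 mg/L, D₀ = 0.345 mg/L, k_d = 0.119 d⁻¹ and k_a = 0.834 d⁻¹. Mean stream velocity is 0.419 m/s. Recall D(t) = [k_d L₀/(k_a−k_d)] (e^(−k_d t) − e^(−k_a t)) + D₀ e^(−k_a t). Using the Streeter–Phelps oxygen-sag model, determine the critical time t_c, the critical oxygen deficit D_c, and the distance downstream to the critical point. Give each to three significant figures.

t_c = [1/(k_a−k_d)] ln[(k_a/k_d)(1 − D₀(k_a−k_d)/(k_d L₀))]
= [1/(0.834−0.119)] ln[(0.834/0.119)(1 − 0.345×0.7150/(0.119×27.7))]
= (1/0.7150) ln[7.008 × 0.9252] = 1.399 × ln(6.484) = 1.399 × 1.869 = 2.614 d.
L(t_c) = L₀ e^(−k_d t_c) = 27.7 × 0.7326 = 20.29 mg/L, and at the critical point k_a D_c = k_d L, so D_c = (0.119/0.834) × 20.29 = 2.896 mg/L.
x_c = v t_c = 0.419 m/s × 2.614 d × 86400 s/d = 94650 m ≈ 94.6 km.

t_c ≈ 2.61 d; D_c ≈ 2.90 mg/L; x_c ≈ 94.6 km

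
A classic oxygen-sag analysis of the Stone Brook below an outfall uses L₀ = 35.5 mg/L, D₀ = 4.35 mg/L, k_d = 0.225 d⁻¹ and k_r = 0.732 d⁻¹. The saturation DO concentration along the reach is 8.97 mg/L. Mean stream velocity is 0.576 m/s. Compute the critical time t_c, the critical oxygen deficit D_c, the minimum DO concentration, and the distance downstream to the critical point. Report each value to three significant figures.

t_c ≈ 1.69 d; D_c ≈ 7.46 mg/L; min DO ≈ 1.51 mg/L; x_c ≈ 84.1 km

With k_r/k_d = 3.253 and 1 − D₀(k_r−k_d)/(k_d L₀) = 0.7239,
t_c = ln(3.253 × 0.7239) / (0.732 − 0.225) = ln(2.355) / 0.5070 = 0.8566/0.5070 = 1.689 d.
L(t_c) = L₀ e^(−k_d t_c) = 35.5 × 0.6838 = 24.27 mg/L, and at the critical point k_r D_c = k_d L, so D_c = (0.225/0.732) × 24.27 = 7.461 mg/L.
Minimum DO = C_s − D_c = 8.97 − 7.461 = 1.509 mg/L.
x_c = v t_c = 0.576 m/s × 1.689 d × 86400 s/d = 84080 m ≈ 84.1 km.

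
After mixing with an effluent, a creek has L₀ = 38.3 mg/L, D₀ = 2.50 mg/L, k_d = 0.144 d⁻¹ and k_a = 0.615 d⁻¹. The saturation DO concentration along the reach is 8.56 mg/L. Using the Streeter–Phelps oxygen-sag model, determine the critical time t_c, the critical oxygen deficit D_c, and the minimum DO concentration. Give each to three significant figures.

t_c = [1/(k_a−k_d)] ln[(k_a/k_d)(1 − D₀(k_a−k_d)/(k_d L₀))]
= [1/(0.615−0.144)] ln[(0.615/0.144)(1 − 2.50×0.4710/(0.144×38.3))]
= (1/0.4710) ln[4.271 × 0.7865] = 2.123 × ln(3.359) = 2.123 × 1.212 = 2.572 d.
D_c = (k_d/k_a) L₀ e^(−k_d t_c) = (0.144/0.615) × 38.3 × e^(−0.144×2.572) = 0.2341 × 38.3 × 0.6904 = 6.192 mg/L.
Minimum DO = C_s − D_c = 8.56 − 6.192 = 2.368 mg/L.

t_c ≈ 2.57 d; D_c ≈ 6.19 mg/L; min DO ≈ 2.37 mg/L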